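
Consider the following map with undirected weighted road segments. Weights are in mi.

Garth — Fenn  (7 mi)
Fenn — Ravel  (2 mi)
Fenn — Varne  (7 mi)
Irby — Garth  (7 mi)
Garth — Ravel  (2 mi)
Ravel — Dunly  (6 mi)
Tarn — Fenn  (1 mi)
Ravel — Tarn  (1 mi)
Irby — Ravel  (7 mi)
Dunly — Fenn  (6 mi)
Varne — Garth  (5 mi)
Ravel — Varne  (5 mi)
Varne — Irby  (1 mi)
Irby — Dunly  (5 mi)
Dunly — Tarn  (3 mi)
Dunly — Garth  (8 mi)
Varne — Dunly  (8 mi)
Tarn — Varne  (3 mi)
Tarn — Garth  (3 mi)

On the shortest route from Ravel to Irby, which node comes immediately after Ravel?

Tarn

Candidate routes:
Ravel–Tarn–Varne–Irby: 1+3+1 = 5
Ravel–Irby: 7 = 7
Ravel–Fenn–Tarn–Varne–Irby: 2+1+3+1 = 7
Ravel–Varne–Irby: 5+1 = 6
Cheapest is Ravel–Tarn–Varne–Irby at 5 mi.
So from Ravel the first move is to Tarn.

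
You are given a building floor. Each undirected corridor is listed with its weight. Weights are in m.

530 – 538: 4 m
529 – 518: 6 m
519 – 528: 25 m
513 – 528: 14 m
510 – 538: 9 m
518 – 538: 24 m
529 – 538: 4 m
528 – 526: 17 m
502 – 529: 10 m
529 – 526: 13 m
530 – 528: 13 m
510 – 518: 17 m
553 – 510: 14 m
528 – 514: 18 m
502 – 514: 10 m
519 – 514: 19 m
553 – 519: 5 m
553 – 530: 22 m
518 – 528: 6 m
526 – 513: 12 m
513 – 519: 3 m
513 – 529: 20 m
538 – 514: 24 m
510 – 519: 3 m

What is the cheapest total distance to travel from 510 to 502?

Settle nodes by increasing distance from 510:
510: 0
519: 3  (via 510)
513: 6  (via 519)
553: 8  (via 519)
538: 9  (via 510)
530: 13  (via 538)
529: 13  (via 538)
518: 17  (via 510)
526: 18  (via 513)
528: 20  (via 513)
514: 22  (via 519)
502: 23  (via 529)
Shortest route: 510 → 538 → 529 → 502 = 23 m.

23 m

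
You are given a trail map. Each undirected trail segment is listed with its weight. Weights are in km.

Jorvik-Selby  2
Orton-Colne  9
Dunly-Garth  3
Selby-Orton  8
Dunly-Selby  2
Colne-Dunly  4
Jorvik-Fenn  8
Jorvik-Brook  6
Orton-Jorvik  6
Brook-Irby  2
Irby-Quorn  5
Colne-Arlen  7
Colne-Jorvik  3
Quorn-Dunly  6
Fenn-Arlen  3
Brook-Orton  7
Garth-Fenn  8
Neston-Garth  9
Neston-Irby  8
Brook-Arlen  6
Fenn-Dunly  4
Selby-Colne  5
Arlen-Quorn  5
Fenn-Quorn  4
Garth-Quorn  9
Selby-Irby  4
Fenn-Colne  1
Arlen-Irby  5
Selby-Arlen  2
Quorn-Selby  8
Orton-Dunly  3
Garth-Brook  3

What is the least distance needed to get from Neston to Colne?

16 km

Enumerating some paths:
Neston - Garth - Dunly - Colne: 9+3+4 = 16
Neston - Irby - Arlen - Fenn - Colne: 8+5+3+1 = 17
The minimum is 16 km via Neston - Garth - Dunly - Colne.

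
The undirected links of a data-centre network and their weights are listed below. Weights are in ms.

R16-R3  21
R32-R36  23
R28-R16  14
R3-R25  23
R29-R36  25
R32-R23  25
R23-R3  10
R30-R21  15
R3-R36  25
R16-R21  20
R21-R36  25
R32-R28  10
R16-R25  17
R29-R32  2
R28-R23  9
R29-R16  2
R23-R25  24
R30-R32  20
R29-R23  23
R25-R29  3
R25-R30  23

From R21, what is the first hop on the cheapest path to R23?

Candidate routes:
R21–R16–R28–R23: 20+14+9 = 43
R21–R16–R29–R25–R23: 20+2+3+24 = 49
R21–R16–R29–R23: 20+2+23 = 45
R21–R16–R29–R32–R23: 20+2+2+25 = 49
The minimum is 43 ms via R21–R16–R28–R23.
So from R21 the first move is to R16.

R16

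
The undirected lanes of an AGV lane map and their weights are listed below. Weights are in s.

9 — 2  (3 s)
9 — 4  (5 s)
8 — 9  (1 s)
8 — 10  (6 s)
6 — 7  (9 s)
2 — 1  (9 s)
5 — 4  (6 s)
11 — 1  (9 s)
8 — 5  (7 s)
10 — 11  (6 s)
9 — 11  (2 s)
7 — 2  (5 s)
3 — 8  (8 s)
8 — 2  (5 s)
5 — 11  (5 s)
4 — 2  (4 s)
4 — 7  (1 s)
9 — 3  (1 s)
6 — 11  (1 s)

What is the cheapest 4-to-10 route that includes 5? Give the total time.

17 s

Best 4 to 5: 4–5 costing 6
Shortest 5→10: 5–11–10 = 11
Total via 5: 6 + 11 = 17 s.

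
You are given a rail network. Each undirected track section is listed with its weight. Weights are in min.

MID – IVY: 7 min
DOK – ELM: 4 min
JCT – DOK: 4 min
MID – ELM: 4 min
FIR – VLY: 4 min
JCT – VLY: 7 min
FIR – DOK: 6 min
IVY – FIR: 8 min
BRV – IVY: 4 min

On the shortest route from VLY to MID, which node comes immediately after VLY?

FIR

Compare a few routes:
VLY - FIR - IVY - MID: 4+8+7 = 19
VLY - FIR - DOK - ELM - MID: 4+6+4+4 = 18
VLY - JCT - DOK - ELM - MID: 7+4+4+4 = 19
The minimum is 18 min via VLY - FIR - DOK - ELM - MID.
So from VLY the first move is to FIR.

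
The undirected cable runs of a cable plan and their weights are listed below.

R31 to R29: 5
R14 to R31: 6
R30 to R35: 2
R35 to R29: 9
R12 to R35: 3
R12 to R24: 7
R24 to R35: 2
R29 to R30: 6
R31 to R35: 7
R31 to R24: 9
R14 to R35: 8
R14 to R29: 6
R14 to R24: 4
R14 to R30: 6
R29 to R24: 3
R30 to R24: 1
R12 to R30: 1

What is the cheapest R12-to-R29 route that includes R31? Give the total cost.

Best R12 to R31: R12 → R35 → R31 costing 10
Best R31 to R29: R31 → R29 costing 5
Total via R31: 10 + 5 = 15.

15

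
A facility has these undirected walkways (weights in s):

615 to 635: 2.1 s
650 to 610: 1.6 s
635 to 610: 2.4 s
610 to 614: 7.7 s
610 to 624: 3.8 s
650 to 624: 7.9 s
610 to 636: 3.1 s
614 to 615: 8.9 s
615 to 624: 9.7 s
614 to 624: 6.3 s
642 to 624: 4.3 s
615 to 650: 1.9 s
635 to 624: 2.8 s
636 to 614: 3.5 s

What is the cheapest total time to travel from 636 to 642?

11.2 s

Candidate routes:
636 → 610 → 624 → 642: 3.1+3.8+4.3 = 11.2
636 → 610 → 635 → 624 → 642: 3.1+2.4+2.8+4.3 = 12.6
Cheapest is 636 → 610 → 624 → 642 at 11.2 s.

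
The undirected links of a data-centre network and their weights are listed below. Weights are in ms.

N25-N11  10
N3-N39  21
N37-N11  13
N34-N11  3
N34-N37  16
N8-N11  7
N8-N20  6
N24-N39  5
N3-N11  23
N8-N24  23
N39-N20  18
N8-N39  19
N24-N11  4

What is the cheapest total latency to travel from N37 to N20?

Candidate routes:
N37 → N11 → N8 → N20: 13+7+6 = 26
N37 → N34 → N11 → N8 → N20: 16+3+7+6 = 32
Cheapest is N37 → N11 → N8 → N20 at 26 ms.

26 ms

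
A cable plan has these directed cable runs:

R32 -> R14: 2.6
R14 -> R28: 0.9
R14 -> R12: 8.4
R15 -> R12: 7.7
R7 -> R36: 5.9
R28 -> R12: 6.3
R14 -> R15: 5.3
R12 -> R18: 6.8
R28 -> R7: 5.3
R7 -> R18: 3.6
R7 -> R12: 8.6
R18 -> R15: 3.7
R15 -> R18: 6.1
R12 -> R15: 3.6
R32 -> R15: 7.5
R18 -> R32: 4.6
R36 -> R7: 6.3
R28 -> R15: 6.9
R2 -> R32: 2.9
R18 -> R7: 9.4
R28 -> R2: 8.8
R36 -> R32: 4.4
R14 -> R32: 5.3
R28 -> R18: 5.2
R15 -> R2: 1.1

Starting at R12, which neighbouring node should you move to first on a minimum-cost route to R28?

Candidate routes:
R12–R15–R2–R32–R14–R28: 3.6+1.1+2.9+2.6+0.9 = 11.1
R12–R15–R18–R32–R14–R28: 3.6+6.1+4.6+2.6+0.9 = 17.8
R12–R18–R32–R14–R28: 6.8+4.6+2.6+0.9 = 14.9
The minimum is 11.1 via R12–R15–R2–R32–R14–R28.
So from R12 the first move is to R15.

R15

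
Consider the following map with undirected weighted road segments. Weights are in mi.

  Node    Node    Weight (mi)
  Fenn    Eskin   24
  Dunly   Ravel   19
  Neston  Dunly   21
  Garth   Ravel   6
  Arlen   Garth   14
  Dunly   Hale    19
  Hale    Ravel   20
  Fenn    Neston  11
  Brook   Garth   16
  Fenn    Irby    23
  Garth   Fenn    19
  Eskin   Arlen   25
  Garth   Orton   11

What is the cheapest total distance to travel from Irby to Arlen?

Running Dijkstra from Irby:
Irby: 0
Fenn: 23  (via Irby)
Neston: 34  (via Fenn)
Garth: 42  (via Fenn)
Eskin: 47  (via Fenn)
Ravel: 48  (via Garth)
Orton: 53  (via Garth)
Dunly: 55  (via Neston)
Arlen: 56  (via Garth)
Shortest route: Irby → Fenn → Garth → Arlen = 56 mi.

56 mi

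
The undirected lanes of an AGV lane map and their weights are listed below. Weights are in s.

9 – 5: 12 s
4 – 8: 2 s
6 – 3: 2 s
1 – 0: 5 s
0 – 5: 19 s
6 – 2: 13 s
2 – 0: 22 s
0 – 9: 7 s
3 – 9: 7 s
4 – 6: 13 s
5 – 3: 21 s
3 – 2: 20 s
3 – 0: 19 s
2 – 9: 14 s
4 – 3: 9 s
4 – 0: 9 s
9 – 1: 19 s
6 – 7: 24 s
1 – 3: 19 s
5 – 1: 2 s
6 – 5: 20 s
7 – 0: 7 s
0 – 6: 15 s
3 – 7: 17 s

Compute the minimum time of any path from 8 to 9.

18 s

Shortest distances from 8:
8: 0
4: 2  (via 8)
0: 11  (via 4)
3: 11  (via 4)
6: 13  (via 3)
1: 16  (via 0)
5: 18  (via 1)
7: 18  (via 0)
9: 18  (via 0)
Shortest route: 8 → 4 → 0 → 9 = 18 s.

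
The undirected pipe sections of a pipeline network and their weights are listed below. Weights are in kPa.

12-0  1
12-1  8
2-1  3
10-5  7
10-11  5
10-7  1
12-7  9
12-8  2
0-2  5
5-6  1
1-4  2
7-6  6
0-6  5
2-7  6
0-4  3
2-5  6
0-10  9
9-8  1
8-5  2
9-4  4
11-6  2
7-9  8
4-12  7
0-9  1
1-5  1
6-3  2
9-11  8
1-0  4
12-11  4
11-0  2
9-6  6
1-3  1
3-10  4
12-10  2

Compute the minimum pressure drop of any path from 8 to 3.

4 kPa

Enumerating some paths:
8–9–0–1–3: 1+1+4+1 = 7
8–5–6–3: 2+1+2 = 5
8–5–1–3: 2+1+1 = 4
Cheapest is 8–5–1–3 at 4 kPa.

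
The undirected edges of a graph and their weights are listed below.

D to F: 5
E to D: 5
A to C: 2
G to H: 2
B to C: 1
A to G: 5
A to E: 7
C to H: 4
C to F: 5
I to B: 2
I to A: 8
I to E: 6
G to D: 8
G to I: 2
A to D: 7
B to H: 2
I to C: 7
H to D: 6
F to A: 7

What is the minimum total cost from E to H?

10

Candidate routes:
E - I - B - H: 6+2+2 = 10
E - D - H: 5+6 = 11
Cheapest is E - I - B - H at 10.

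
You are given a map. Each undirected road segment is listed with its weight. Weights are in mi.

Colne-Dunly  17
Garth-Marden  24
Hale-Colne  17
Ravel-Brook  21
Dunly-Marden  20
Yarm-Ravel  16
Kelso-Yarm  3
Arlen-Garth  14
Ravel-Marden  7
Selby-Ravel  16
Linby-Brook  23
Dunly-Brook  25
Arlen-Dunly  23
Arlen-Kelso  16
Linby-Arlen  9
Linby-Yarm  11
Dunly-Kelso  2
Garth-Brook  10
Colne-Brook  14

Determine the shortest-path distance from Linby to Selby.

43 mi

Settle nodes by increasing distance from Linby:
Linby: 0
Arlen: 9  (via Linby)
Yarm: 11  (via Linby)
Kelso: 14  (via Yarm)
Dunly: 16  (via Kelso)
Brook: 23  (via Linby)
Garth: 23  (via Arlen)
Ravel: 27  (via Yarm)
Colne: 33  (via Dunly)
Marden: 34  (via Ravel)
Selby: 43  (via Ravel)
Shortest route: Linby → Yarm → Ravel → Selby = 43 mi.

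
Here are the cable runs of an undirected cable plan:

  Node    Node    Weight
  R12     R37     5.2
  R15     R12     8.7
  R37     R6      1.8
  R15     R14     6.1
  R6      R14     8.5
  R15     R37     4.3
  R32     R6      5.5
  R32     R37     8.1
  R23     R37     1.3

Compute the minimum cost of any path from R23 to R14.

Enumerating some paths:
R23 - R37 - R15 - R14: 1.3+4.3+6.1 = 11.7
R23 - R37 - R6 - R14: 1.3+1.8+8.5 = 11.6
The minimum is 11.6 via R23 - R37 - R6 - R14.

11.6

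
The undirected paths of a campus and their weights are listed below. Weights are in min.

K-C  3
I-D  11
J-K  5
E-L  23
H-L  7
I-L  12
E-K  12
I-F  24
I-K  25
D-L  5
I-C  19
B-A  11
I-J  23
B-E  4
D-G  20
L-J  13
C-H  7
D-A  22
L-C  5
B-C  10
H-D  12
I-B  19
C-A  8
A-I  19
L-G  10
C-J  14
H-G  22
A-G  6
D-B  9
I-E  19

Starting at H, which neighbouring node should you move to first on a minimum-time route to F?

L

Enumerating some paths:
H–D–I–F: 12+11+24 = 47
H–L–I–F: 7+12+24 = 43
Cheapest is H–L–I–F at 43 min.
So from H the first move is to L.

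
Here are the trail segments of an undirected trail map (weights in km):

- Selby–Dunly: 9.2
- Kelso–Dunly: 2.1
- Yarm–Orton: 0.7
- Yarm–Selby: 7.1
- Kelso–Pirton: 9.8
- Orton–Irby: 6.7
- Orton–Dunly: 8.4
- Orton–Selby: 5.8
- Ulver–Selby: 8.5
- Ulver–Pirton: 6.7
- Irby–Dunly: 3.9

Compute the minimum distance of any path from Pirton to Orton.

Compare a few routes:
Pirton → Kelso → Dunly → Irby → Orton: 9.8+2.1+3.9+6.7 = 22.5
Pirton → Ulver → Selby → Orton: 6.7+8.5+5.8 = 21
Pirton → Kelso → Dunly → Orton: 9.8+2.1+8.4 = 20.3
Pirton → Ulver → Selby → Yarm → Orton: 6.7+8.5+7.1+0.7 = 23
The minimum is 20.3 km via Pirton → Kelso → Dunly → Orton.

20.3 km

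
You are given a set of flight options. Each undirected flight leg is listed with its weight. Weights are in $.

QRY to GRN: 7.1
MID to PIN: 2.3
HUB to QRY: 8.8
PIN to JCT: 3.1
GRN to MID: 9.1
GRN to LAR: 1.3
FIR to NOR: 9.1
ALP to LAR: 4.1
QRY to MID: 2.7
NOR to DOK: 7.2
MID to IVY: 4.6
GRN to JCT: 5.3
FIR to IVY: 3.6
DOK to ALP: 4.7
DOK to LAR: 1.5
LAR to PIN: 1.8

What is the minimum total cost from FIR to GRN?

$13.6

Candidate routes:
FIR–IVY–MID–GRN: 3.6+4.6+9.1 = 17.3
FIR–IVY–MID–PIN–LAR–GRN: 3.6+4.6+2.3+1.8+1.3 = 13.6
Cheapest is FIR–IVY–MID–PIN–LAR–GRN at $13.6.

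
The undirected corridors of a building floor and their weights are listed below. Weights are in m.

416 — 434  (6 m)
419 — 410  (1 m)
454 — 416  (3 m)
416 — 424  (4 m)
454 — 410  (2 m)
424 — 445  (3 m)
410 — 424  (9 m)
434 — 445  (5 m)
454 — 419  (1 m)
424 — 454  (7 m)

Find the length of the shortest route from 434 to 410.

11 m

Compare a few routes:
434 → 445 → 424 → 410: 5+3+9 = 17
434 → 416 → 454 → 410: 6+3+2 = 11
The minimum is 11 m via 434 → 416 → 454 → 410.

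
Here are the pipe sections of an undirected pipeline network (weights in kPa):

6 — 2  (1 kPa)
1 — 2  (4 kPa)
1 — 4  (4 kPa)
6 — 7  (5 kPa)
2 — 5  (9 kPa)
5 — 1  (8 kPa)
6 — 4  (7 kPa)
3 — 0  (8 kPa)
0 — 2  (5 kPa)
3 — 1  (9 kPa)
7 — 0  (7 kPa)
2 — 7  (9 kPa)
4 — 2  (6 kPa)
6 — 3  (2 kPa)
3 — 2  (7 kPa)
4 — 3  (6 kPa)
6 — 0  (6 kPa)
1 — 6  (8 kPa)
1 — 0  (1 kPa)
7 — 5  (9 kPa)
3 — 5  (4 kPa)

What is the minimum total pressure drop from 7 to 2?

6 kPa

Shortest distances from 7:
7: 0
6: 5  (via 7)
2: 6  (via 6)
Shortest route: 7–6–2 = 6 kPa.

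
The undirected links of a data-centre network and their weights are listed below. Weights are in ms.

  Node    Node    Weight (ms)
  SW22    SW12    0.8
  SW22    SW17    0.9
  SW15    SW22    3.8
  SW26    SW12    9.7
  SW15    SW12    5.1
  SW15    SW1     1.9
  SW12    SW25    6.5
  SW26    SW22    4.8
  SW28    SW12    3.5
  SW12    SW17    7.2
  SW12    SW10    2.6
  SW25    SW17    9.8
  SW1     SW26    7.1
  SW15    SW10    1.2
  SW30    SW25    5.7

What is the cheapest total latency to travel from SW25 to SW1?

12.2 ms

Candidate routes:
SW25–SW12–SW10–SW15–SW1: 6.5+2.6+1.2+1.9 = 12.2
SW25–SW12–SW15–SW1: 6.5+5.1+1.9 = 13.5
SW25–SW17–SW22–SW15–SW1: 9.8+0.9+3.8+1.9 = 16.4
SW25–SW12–SW22–SW15–SW1: 6.5+0.8+3.8+1.9 = 13
Cheapest is SW25–SW12–SW10–SW15–SW1 at 12.2 ms.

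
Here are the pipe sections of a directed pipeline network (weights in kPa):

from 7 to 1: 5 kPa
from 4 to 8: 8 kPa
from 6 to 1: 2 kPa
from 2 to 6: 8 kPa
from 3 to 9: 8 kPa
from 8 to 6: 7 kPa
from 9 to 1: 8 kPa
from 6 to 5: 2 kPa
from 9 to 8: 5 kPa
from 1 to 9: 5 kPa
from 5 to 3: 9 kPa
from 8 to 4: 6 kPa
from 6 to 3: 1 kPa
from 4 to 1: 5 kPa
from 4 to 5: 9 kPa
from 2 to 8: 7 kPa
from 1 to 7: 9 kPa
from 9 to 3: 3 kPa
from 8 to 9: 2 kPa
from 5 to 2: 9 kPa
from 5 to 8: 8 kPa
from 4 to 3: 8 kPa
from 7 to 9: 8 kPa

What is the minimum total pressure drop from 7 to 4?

Shortest distances from 7:
7: 0
1: 5  (via 7)
9: 8  (via 7)
3: 11  (via 9)
8: 13  (via 9)
4: 19  (via 8)
Shortest route: 7 → 9 → 8 → 4 = 19 kPa.

19 kPa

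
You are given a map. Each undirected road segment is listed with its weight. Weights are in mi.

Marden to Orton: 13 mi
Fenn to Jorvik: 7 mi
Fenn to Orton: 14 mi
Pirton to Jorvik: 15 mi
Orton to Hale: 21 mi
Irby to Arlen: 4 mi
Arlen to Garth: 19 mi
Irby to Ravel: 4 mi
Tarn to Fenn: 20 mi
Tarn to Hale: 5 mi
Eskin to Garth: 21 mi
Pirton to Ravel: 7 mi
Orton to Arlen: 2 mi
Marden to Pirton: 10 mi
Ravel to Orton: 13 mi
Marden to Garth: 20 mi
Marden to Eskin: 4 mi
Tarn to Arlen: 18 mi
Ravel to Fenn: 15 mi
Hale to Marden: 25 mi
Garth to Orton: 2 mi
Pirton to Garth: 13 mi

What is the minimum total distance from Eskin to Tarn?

Settle nodes by increasing distance from Eskin:
Eskin: 0
Marden: 4  (via Eskin)
Pirton: 14  (via Marden)
Orton: 17  (via Marden)
Garth: 19  (via Orton)
Arlen: 19  (via Orton)
Ravel: 21  (via Pirton)
Irby: 23  (via Arlen)
Hale: 29  (via Marden)
Jorvik: 29  (via Pirton)
Fenn: 31  (via Orton)
Tarn: 34  (via Hale)
Shortest route: Eskin → Marden → Hale → Tarn = 34 mi.

34 mi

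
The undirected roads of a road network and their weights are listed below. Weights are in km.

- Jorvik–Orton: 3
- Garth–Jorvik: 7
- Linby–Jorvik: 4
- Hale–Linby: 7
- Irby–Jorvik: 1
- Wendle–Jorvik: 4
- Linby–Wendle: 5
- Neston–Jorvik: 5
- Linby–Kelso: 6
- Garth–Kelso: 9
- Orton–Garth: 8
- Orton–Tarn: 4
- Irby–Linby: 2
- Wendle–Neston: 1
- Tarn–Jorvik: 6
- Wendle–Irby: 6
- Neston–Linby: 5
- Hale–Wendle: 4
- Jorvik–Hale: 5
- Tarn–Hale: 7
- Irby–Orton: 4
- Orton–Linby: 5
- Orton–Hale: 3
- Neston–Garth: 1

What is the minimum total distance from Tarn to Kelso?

15 km

Enumerating some paths:
Tarn–Jorvik–Linby–Kelso: 6+4+6 = 16
Tarn–Orton–Linby–Kelso: 4+5+6 = 15
The minimum is 15 km via Tarn–Orton–Linby–Kelso.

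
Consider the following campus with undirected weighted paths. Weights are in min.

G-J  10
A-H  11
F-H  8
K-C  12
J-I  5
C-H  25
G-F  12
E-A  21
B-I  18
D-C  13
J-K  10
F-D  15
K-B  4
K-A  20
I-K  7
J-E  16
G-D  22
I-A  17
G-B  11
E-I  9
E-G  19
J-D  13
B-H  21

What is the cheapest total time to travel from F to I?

27 min

Candidate routes:
F–G–J–I: 12+10+5 = 27
F–G–B–K–I: 12+11+4+7 = 34
F–D–J–I: 15+13+5 = 33
F–H–A–I: 8+11+17 = 36
Cheapest is F–G–J–I at 27 min.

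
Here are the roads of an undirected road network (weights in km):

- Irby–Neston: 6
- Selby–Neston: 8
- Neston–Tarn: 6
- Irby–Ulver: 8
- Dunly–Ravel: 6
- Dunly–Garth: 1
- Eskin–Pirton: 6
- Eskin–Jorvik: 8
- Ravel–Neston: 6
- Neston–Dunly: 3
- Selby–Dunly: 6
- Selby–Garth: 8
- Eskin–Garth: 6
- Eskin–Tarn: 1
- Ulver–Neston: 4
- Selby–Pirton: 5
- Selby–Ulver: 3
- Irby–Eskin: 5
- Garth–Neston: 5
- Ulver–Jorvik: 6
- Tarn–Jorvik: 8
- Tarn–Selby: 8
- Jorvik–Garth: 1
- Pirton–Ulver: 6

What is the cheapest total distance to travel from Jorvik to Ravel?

8 km

Candidate routes:
Jorvik - Garth - Dunly - Neston - Ravel: 1+1+3+6 = 11
Jorvik - Garth - Dunly - Ravel: 1+1+6 = 8
The minimum is 8 km via Jorvik - Garth - Dunly - Ravel.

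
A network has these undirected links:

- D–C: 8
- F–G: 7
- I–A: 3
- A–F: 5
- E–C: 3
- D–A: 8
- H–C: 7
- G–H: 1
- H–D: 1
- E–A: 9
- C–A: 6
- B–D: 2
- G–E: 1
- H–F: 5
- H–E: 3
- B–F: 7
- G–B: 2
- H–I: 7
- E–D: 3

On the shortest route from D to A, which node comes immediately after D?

Candidate routes:
D–A: 8 = 8
D–H–I–A: 1+7+3 = 11
The minimum is 8 via D–A.
So from D the first move is to A.

A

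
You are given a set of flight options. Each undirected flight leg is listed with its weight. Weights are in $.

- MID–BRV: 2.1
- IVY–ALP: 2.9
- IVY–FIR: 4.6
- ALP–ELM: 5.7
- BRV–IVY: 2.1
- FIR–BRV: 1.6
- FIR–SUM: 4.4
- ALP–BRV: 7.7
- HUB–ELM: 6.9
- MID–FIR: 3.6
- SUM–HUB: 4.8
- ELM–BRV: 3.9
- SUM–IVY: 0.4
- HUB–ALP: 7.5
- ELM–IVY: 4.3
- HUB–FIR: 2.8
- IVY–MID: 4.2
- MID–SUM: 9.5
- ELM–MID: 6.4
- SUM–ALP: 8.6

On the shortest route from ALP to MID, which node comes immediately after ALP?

Enumerating some paths:
ALP - BRV - MID: 7.7+2.1 = 9.8
ALP - IVY - BRV - FIR - MID: 2.9+2.1+1.6+3.6 = 10.2
ALP - IVY - MID: 2.9+4.2 = 7.1
Cheapest is ALP - IVY - MID at $7.1.
So from ALP the first move is to IVY.

IVY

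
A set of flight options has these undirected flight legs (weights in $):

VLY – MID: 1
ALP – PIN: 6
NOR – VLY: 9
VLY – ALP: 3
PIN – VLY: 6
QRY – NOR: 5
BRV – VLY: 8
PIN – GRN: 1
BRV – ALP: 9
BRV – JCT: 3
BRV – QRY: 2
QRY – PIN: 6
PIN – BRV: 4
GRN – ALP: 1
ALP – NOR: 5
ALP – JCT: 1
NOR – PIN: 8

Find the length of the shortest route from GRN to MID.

Settle nodes by increasing distance from GRN:
GRN: 0
PIN: 1  (via GRN)
ALP: 1  (via GRN)
JCT: 2  (via ALP)
VLY: 4  (via ALP)
MID: 5  (via VLY)
Shortest route: GRN–ALP–VLY–MID = $5.

$5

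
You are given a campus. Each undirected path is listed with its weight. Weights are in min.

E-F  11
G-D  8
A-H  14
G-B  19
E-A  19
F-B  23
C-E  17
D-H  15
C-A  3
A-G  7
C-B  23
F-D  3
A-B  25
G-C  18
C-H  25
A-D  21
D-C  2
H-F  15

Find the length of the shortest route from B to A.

Settle nodes by increasing distance from B:
B: 0
G: 19  (via B)
C: 23  (via B)
F: 23  (via B)
A: 25  (via B)
Shortest route: B–A = 25 min.

25 min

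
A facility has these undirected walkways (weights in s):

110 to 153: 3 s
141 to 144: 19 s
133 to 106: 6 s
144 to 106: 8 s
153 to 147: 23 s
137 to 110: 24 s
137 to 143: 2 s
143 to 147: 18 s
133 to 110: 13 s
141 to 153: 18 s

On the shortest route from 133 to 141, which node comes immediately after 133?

106

Compare a few routes:
133 → 106 → 144 → 141: 6+8+19 = 33
133 → 110 → 153 → 141: 13+3+18 = 34
Cheapest is 133 → 106 → 144 → 141 at 33 s.
So from 133 the first move is to 106.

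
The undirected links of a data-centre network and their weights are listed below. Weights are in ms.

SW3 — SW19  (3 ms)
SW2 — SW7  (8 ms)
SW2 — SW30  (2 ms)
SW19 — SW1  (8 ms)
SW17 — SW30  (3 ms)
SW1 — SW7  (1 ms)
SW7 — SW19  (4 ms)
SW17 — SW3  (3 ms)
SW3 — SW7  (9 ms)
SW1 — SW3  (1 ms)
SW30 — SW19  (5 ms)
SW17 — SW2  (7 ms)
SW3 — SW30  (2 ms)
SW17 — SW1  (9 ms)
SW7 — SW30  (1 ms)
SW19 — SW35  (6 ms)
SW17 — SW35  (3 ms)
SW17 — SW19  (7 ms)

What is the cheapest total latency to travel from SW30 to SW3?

2 ms

Candidate routes:
SW30 - SW7 - SW1 - SW3: 1+1+1 = 3
SW30 - SW3: 2 = 2
The minimum is 2 ms via SW30 - SW3.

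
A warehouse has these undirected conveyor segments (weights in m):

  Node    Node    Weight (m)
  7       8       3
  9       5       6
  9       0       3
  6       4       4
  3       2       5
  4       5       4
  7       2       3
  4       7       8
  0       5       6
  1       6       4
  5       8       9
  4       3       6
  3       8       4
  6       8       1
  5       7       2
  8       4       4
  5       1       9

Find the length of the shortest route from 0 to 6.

12 m

Running Dijkstra from 0:
0: 0
9: 3  (via 0)
5: 6  (via 0)
7: 8  (via 5)
4: 10  (via 5)
2: 11  (via 7)
8: 11  (via 7)
6: 12  (via 8)
Shortest route: 0 → 5 → 7 → 8 → 6 = 12 m.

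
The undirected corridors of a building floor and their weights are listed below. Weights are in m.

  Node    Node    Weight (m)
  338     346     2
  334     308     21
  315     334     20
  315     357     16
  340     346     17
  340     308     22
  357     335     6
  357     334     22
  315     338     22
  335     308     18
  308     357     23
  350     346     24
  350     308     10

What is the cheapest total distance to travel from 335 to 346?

46 m

Compare a few routes:
335 - 308 - 340 - 346: 18+22+17 = 57
335 - 357 - 308 - 350 - 346: 6+23+10+24 = 63
335 - 308 - 350 - 346: 18+10+24 = 52
335 - 357 - 315 - 338 - 346: 6+16+22+2 = 46
The minimum is 46 m via 335 - 357 - 315 - 338 - 346.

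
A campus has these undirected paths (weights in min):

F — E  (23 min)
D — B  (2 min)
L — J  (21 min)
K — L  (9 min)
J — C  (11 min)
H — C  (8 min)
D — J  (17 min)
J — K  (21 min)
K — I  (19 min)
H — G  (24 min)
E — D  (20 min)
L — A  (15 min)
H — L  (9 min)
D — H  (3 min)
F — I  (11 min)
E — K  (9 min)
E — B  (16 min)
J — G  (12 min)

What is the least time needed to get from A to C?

32 min

Enumerating some paths:
A - L - H - D - J - C: 15+9+3+17+11 = 55
A - L - J - C: 15+21+11 = 47
A - L - H - C: 15+9+8 = 32
The minimum is 32 min via A - L - H - C.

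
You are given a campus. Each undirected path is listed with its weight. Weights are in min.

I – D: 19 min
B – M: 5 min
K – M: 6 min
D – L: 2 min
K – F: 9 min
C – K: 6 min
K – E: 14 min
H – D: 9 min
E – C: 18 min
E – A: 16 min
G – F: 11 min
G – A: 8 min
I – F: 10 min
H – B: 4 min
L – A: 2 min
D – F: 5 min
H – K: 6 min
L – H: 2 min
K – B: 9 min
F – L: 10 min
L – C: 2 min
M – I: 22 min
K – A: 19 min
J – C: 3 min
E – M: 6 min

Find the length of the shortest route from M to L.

11 min

Compare a few routes:
M - B - H - L: 5+4+2 = 11
M - K - C - L: 6+6+2 = 14
M - B - H - D - L: 5+4+9+2 = 20
M - K - H - L: 6+6+2 = 14
Cheapest is M - B - H - L at 11 min.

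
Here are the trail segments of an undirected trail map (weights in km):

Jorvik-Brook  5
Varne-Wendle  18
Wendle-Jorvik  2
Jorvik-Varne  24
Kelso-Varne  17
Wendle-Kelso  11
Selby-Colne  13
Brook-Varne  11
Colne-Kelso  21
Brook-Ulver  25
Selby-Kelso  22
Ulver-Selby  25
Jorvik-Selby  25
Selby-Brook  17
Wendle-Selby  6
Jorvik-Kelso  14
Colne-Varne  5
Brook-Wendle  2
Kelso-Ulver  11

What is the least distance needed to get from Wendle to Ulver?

22 km

Candidate routes:
Wendle - Kelso - Ulver: 11+11 = 22
Wendle - Jorvik - Kelso - Ulver: 2+14+11 = 27
Wendle - Brook - Ulver: 2+25 = 27
The minimum is 22 km via Wendle - Kelso - Ulver.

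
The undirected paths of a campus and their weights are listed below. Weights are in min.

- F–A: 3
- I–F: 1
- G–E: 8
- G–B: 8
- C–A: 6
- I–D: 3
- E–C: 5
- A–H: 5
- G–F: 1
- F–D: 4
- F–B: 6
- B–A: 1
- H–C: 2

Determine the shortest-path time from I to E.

10 min

Enumerating some paths:
I - F - A - C - E: 1+3+6+5 = 15
I - F - G - E: 1+1+8 = 10
Cheapest is I - F - G - E at 10 min.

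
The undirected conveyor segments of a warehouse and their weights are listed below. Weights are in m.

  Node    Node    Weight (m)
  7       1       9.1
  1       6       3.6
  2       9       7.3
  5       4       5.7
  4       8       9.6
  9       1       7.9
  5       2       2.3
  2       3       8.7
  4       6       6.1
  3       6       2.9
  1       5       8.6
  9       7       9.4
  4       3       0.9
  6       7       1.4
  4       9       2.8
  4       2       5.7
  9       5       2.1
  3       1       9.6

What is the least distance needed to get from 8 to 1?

17 m

Candidate routes:
8 - 4 - 3 - 1: 9.6+0.9+9.6 = 20.1
8 - 4 - 3 - 6 - 1: 9.6+0.9+2.9+3.6 = 17
8 - 4 - 6 - 1: 9.6+6.1+3.6 = 19.3
The minimum is 17 m via 8 - 4 - 3 - 6 - 1.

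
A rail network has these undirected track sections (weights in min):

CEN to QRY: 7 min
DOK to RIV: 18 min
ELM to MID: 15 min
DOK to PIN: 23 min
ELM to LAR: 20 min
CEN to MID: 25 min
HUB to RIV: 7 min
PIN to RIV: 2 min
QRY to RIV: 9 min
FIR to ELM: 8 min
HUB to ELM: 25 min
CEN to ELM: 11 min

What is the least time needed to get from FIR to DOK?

53 min

Shortest distances from FIR:
FIR: 0
ELM: 8  (via FIR)
CEN: 19  (via ELM)
MID: 23  (via ELM)
QRY: 26  (via CEN)
LAR: 28  (via ELM)
HUB: 33  (via ELM)
RIV: 35  (via QRY)
PIN: 37  (via RIV)
DOK: 53  (via RIV)
Shortest route: FIR–ELM–CEN–QRY–RIV–DOK = 53 min.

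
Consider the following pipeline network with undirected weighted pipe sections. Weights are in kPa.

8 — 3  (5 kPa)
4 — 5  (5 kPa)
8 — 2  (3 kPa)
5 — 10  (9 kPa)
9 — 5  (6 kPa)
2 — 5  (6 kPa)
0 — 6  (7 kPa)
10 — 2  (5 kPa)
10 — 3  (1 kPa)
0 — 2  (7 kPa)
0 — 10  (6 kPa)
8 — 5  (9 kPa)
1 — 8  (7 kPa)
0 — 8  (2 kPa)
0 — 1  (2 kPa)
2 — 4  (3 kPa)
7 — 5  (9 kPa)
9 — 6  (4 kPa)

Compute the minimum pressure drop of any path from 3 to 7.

19 kPa

Settle nodes by increasing distance from 3:
3: 0
10: 1  (via 3)
8: 5  (via 3)
2: 6  (via 10)
0: 7  (via 10)
1: 9  (via 0)
4: 9  (via 2)
5: 10  (via 10)
6: 14  (via 0)
9: 16  (via 5)
7: 19  (via 5)
Shortest route: 3–10–5–7 = 19 kPa.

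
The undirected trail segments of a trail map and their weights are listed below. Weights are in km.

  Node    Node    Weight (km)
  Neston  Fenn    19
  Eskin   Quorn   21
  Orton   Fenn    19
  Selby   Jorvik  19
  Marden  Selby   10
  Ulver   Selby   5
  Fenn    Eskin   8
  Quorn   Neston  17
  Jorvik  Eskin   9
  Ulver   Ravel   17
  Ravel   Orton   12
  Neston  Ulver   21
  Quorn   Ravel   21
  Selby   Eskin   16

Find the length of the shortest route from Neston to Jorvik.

36 km

Enumerating some paths:
Neston - Ulver - Selby - Eskin - Jorvik: 21+5+16+9 = 51
Neston - Fenn - Eskin - Jorvik: 19+8+9 = 36
Neston - Quorn - Eskin - Jorvik: 17+21+9 = 47
Neston - Ulver - Selby - Jorvik: 21+5+19 = 45
Cheapest is Neston - Fenn - Eskin - Jorvik at 36 km.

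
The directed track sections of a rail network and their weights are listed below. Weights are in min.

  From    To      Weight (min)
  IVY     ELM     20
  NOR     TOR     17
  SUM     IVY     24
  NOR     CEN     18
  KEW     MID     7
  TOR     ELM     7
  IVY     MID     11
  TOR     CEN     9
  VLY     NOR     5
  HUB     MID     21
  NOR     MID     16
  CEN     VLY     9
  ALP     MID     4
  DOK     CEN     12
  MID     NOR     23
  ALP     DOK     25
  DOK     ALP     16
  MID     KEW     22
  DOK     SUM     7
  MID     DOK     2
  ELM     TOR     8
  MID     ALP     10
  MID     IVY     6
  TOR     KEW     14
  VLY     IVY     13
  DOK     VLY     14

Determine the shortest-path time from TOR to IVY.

27 min

Shortest distances from TOR:
TOR: 0
ELM: 7  (via TOR)
CEN: 9  (via TOR)
KEW: 14  (via TOR)
VLY: 18  (via CEN)
MID: 21  (via KEW)
DOK: 23  (via MID)
NOR: 23  (via VLY)
IVY: 27  (via MID)
Shortest route: TOR–KEW–MID–IVY = 27 min.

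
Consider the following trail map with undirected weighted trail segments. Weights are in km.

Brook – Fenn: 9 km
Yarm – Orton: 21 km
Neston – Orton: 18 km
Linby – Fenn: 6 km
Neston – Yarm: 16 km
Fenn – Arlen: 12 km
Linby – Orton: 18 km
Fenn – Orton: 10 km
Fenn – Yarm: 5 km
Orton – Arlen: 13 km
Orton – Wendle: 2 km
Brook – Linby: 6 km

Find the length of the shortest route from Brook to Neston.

30 km

Running Dijkstra from Brook:
Brook: 0
Linby: 6  (via Brook)
Fenn: 9  (via Brook)
Yarm: 14  (via Fenn)
Orton: 19  (via Fenn)
Wendle: 21  (via Orton)
Arlen: 21  (via Fenn)
Neston: 30  (via Yarm)
Shortest route: Brook → Fenn → Yarm → Neston = 30 km.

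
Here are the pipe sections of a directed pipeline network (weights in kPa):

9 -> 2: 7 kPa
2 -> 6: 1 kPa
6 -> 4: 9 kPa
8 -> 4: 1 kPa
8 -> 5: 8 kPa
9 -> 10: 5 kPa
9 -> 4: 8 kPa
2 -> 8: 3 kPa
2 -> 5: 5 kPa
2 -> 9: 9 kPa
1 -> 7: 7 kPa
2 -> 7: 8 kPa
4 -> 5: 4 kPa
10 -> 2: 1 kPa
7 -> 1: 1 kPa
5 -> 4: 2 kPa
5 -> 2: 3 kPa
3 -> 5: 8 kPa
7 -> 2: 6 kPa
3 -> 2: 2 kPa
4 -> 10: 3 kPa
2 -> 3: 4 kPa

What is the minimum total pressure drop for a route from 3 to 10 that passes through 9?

16 kPa

Best 3 to 9: 3–2–9 costing 11
Best 9 to 10: 9–10 costing 5
Total via 9: 11 + 5 = 16 kPa.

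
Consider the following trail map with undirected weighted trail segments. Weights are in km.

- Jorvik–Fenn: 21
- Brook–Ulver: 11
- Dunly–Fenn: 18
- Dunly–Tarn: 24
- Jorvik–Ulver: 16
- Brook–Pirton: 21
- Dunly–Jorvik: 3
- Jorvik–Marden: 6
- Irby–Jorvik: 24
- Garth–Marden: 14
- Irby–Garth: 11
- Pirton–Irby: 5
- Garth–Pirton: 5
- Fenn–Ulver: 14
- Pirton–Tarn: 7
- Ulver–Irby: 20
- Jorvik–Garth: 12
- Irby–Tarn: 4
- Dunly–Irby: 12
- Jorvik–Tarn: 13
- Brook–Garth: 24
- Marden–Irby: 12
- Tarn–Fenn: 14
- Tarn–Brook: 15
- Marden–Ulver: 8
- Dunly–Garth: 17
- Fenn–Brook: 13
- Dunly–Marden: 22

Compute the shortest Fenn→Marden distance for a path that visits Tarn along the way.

30 km

Shortest Fenn→Tarn: Fenn–Tarn = 14
Best Tarn to Marden: Tarn–Irby–Marden costing 16
Total via Tarn: 14 + 16 = 30 km.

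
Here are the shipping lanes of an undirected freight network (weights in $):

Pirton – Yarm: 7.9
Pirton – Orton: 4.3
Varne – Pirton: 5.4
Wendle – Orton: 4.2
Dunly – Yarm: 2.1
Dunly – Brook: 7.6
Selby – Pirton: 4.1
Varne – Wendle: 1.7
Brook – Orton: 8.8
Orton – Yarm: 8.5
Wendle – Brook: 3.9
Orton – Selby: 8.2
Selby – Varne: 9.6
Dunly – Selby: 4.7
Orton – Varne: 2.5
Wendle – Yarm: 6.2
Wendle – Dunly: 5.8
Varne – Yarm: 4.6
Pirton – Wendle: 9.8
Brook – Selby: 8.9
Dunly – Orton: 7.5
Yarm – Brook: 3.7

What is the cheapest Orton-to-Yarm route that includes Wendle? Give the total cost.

$10.4

Best Orton to Wendle: Orton–Wendle costing 4.2
Shortest Wendle→Yarm: Wendle–Yarm = 6.2
Total via Wendle: 4.2 + 6.2 = $10.4.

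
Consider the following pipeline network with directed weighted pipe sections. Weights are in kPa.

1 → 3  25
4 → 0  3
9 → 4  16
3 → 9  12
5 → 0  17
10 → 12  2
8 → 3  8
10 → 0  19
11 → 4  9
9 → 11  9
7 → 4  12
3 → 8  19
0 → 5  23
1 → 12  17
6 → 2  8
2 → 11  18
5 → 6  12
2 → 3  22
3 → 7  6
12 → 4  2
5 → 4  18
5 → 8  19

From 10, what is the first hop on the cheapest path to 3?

Compare a few routes:
10 → 12 → 4 → 0 → 5 → 8 → 3: 2+2+3+23+19+8 = 57
10 → 0 → 5 → 6 → 2 → 3: 19+23+12+8+22 = 84
10 → 0 → 5 → 8 → 3: 19+23+19+8 = 69
10 → 12 → 4 → 0 → 5 → 6 → 2 → 3: 2+2+3+23+12+8+22 = 72
The minimum is 57 kPa via 10 → 12 → 4 → 0 → 5 → 8 → 3.
So from 10 the first move is to 12.

12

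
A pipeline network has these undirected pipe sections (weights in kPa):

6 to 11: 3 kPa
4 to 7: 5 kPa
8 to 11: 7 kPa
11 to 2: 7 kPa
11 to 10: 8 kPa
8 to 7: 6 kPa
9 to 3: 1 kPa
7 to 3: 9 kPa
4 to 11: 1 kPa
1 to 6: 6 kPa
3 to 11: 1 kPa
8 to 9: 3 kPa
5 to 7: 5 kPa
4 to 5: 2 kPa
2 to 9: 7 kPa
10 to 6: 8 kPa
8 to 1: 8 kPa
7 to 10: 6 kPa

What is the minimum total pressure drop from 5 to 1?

Settle nodes by increasing distance from 5:
5: 0
4: 2  (via 5)
11: 3  (via 4)
3: 4  (via 11)
7: 5  (via 5)
9: 5  (via 3)
6: 6  (via 11)
8: 8  (via 9)
2: 10  (via 11)
10: 11  (via 11)
1: 12  (via 6)
Shortest route: 5 → 4 → 11 → 6 → 1 = 12 kPa.

12 kPa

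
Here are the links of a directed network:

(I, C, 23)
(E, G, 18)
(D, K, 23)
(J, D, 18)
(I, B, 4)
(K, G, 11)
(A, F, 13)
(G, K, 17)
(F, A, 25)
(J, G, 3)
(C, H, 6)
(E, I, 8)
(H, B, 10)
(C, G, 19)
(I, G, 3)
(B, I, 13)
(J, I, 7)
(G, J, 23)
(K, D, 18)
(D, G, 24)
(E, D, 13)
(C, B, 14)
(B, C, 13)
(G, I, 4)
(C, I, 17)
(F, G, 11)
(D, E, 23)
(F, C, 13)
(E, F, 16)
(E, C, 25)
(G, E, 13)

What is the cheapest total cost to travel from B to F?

45

Running Dijkstra from B:
B: 0
C: 13  (via B)
I: 13  (via B)
G: 16  (via I)
H: 19  (via C)
E: 29  (via G)
K: 33  (via G)
J: 39  (via G)
D: 42  (via E)
F: 45  (via E)
Shortest route: B → I → G → E → F = 45.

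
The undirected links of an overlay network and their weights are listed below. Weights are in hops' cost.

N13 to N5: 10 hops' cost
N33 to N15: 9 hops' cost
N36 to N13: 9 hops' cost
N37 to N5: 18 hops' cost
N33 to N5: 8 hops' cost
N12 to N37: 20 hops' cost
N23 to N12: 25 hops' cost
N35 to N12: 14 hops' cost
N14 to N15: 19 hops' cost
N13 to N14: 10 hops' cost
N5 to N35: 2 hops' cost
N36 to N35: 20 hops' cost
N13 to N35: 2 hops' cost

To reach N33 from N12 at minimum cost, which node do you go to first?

Compare a few routes:
N12 → N35 → N13 → N5 → N33: 14+2+10+8 = 34
N12 → N35 → N5 → N33: 14+2+8 = 24
Cheapest is N12 → N35 → N5 → N33 at 24 hops' cost.
So from N12 the first move is to N35.

N35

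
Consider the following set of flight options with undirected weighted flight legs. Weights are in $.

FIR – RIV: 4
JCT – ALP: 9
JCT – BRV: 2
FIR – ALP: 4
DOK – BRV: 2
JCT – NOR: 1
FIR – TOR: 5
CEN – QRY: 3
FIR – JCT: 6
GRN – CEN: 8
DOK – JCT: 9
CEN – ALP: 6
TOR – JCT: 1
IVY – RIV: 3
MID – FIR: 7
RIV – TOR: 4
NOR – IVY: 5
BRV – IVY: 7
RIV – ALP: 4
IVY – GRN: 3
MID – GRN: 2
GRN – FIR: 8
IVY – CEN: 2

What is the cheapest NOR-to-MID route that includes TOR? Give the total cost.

$14

Shortest NOR→TOR: NOR → JCT → TOR = 2
Shortest TOR→MID: TOR → FIR → MID = 12
Total via TOR: 2 + 12 = $14.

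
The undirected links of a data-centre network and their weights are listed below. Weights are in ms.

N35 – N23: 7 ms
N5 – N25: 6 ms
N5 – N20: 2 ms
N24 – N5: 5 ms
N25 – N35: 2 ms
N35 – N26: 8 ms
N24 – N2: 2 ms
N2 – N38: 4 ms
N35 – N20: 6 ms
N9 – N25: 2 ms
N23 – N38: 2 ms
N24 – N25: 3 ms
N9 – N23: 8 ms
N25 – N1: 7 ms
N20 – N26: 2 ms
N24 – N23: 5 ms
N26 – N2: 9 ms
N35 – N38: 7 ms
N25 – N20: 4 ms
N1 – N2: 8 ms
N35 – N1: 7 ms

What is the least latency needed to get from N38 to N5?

11 ms

Candidate routes:
N38 → N2 → N24 → N5: 4+2+5 = 11
N38 → N23 → N24 → N5: 2+5+5 = 12
The minimum is 11 ms via N38 → N2 → N24 → N5.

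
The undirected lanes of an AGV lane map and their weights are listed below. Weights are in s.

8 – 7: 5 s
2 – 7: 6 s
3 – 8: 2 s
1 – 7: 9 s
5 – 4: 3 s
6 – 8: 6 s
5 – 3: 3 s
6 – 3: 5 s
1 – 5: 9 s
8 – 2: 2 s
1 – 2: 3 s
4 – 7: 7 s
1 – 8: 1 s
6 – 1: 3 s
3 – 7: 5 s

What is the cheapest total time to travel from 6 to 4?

11 s

Enumerating some paths:
6–3–5–4: 5+3+3 = 11
6–1–5–4: 3+9+3 = 15
6–1–8–3–5–4: 3+1+2+3+3 = 12
6–8–3–5–4: 6+2+3+3 = 14
Cheapest is 6–3–5–4 at 11 s.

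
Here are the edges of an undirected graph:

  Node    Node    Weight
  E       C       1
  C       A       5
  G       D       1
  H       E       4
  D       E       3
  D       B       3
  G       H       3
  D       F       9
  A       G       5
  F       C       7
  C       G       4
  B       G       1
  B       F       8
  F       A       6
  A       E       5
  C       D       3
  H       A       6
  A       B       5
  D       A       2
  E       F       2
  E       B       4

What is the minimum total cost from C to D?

3

Enumerating some paths:
C–E–B–G–D: 1+4+1+1 = 7
C–D: 3 = 3
C–G–D: 4+1 = 5
C–E–D: 1+3 = 4
Cheapest is C–D at 3.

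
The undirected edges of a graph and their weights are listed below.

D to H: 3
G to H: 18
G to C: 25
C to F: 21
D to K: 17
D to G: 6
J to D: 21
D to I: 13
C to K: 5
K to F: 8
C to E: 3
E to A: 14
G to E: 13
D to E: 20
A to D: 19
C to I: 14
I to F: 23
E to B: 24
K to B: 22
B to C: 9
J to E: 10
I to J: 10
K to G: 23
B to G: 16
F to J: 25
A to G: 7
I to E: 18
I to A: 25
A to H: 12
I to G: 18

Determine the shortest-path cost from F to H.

Running Dijkstra from F:
F: 0
K: 8  (via F)
C: 13  (via K)
E: 16  (via C)
B: 22  (via C)
I: 23  (via F)
D: 25  (via K)
J: 25  (via F)
H: 28  (via D)
Shortest route: F–K–D–H = 28.

28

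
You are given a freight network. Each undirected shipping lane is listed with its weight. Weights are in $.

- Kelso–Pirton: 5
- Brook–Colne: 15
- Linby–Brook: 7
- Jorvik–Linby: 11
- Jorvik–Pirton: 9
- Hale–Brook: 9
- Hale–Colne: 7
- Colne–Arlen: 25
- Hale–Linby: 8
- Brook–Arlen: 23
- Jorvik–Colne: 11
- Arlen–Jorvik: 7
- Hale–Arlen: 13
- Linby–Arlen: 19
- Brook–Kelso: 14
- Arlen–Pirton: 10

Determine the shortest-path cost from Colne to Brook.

$15

Candidate routes:
Colne → Brook: 15 = 15
Colne → Hale → Linby → Brook: 7+8+7 = 22
Colne → Hale → Brook: 7+9 = 16
Cheapest is Colne → Brook at $15.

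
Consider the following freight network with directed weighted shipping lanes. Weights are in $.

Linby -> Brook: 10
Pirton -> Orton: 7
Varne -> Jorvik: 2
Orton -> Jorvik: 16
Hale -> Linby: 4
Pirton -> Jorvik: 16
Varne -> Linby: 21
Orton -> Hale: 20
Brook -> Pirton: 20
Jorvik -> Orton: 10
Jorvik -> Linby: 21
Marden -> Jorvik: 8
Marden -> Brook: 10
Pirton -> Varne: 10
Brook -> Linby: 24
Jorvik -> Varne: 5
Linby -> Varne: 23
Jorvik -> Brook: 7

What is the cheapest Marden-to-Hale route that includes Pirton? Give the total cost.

Shortest Marden→Pirton: Marden → Brook → Pirton = 30
Shortest Pirton→Hale: Pirton → Orton → Hale = 27
Total via Pirton: 30 + 27 = $57.

$57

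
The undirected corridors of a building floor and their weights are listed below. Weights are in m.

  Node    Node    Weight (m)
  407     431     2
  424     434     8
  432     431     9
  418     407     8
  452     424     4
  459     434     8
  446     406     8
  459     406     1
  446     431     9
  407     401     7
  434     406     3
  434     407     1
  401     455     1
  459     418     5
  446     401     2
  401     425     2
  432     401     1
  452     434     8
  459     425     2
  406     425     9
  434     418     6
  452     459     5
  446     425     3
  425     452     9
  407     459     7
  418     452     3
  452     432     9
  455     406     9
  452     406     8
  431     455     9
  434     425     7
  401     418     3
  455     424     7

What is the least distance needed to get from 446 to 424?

10 m

Running Dijkstra from 446:
446: 0
401: 2  (via 446)
425: 3  (via 446)
432: 3  (via 401)
455: 3  (via 401)
418: 5  (via 401)
459: 5  (via 425)
406: 6  (via 459)
452: 8  (via 418)
407: 9  (via 401)
434: 9  (via 406)
431: 9  (via 446)
424: 10  (via 455)
Shortest route: 446–401–455–424 = 10 m.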